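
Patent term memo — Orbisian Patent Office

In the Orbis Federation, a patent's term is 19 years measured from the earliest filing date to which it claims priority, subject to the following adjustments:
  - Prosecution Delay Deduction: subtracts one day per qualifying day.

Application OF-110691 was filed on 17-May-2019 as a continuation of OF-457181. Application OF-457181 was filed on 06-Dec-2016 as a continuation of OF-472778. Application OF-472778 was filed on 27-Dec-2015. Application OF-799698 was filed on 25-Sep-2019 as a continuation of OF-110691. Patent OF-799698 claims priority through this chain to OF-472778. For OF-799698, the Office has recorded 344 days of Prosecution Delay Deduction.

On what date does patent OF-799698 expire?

2034-01-17

Earliest priority filing: 27 December 2015.
Base term: 27 December 2015 + 19 years → 27 December 2034.
Prosecution Delay Deduction: −344 days → 17 January 2034.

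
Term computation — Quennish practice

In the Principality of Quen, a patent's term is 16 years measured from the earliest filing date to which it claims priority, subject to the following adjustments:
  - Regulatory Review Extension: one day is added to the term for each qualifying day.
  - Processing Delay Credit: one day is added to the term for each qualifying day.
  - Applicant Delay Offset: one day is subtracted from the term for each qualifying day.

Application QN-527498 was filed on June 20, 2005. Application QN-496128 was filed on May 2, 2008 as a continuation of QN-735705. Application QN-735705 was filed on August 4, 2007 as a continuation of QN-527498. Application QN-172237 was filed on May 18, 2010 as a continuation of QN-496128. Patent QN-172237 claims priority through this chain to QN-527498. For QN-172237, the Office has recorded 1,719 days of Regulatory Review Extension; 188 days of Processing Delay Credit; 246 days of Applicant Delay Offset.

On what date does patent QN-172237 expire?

2026-01-06

Earliest priority filing: 20 June 2005.
Base term: 20 June 2005 + 16 years → 20 June 2021.
Regulatory Review Extension: +1719 days → 5 March 2026.
Processing Delay Credit: +188 days → 9 September 2026.
Applicant Delay Offset: −246 days → 6 January 2026.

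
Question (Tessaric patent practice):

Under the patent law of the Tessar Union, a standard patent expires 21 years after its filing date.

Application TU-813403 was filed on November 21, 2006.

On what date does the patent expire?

November 21, 2027

Filing date + 21 years → 21 November 2027.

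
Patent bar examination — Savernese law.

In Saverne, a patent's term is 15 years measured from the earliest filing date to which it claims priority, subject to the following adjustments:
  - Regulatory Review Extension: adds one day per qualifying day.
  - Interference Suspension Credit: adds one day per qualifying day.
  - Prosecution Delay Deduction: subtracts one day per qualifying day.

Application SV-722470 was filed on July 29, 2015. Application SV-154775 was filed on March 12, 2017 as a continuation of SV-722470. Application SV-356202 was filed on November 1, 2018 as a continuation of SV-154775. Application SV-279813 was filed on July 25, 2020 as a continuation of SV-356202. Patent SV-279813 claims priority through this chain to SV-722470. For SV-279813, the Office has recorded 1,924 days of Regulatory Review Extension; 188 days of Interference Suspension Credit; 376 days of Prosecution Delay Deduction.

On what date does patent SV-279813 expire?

April 30, 2035

Earliest priority filing: 29 July 2015.
Base term: 29 July 2015 + 15 years → 29 July 2030.
Regulatory Review Extension: +1924 days → 4 November 2035.
Interference Suspension Credit: +188 days → 10 May 2036.
Prosecution Delay Deduction: −376 days → 30 April 2035.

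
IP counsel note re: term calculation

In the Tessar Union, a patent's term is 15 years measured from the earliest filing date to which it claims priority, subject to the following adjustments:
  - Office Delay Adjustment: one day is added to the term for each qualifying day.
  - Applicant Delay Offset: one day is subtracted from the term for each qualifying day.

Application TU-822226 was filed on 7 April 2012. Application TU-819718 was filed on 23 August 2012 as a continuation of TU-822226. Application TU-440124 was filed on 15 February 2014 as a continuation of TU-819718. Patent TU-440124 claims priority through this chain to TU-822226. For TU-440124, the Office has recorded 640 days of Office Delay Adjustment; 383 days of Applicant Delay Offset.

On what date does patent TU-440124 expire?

Earliest priority filing: 7 April 2012.
Base term: 7 April 2012 + 15 years → 7 April 2027.
Office Delay Adjustment: +640 days → 6 January 2029.
Applicant Delay Offset: −383 days → 20 December 2027.

2027-12-20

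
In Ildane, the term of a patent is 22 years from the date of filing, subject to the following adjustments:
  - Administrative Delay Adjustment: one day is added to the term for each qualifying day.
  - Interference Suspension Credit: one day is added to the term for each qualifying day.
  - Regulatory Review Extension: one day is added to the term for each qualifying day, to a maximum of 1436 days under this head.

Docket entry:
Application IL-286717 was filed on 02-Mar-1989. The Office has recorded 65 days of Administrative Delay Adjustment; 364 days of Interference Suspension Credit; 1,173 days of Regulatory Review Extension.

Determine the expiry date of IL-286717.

Base term: filing date + 22 years → 2 March 2011.
Administrative Delay Adjustment: +65 days → 6 May 2011.
Interference Suspension Credit: +364 days → 4 May 2012.
Regulatory Review Extension: 1173 days (within the 1436-day cap) → +1173 days → 21 July 2015.

2015-07-21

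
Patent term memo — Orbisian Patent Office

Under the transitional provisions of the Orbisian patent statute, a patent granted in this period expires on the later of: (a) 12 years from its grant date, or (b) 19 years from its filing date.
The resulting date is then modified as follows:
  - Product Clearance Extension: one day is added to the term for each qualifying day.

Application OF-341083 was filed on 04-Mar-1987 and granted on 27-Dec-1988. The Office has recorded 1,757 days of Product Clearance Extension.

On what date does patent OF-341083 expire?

December 25, 2010

(a) grant + 12 years → 27 December 2000.
(b) filing + 19 years → 4 March 2006.
Later of the two: 4 March 2006.
Product Clearance Extension: +1757 days → 25 December 2010.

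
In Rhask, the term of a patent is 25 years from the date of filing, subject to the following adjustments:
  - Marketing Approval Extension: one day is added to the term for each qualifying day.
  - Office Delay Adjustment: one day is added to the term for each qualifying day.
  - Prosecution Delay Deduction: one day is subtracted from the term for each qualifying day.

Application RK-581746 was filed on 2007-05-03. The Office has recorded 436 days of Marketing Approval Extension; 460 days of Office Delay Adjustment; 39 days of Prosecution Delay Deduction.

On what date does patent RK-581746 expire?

Base term: filing date + 25 years → 3 May 2032.
Marketing Approval Extension: +436 days → 13 July 2033.
Office Delay Adjustment: +460 days → 16 October 2034.
Prosecution Delay Deduction: −39 days → 7 September 2034.

September 7, 2034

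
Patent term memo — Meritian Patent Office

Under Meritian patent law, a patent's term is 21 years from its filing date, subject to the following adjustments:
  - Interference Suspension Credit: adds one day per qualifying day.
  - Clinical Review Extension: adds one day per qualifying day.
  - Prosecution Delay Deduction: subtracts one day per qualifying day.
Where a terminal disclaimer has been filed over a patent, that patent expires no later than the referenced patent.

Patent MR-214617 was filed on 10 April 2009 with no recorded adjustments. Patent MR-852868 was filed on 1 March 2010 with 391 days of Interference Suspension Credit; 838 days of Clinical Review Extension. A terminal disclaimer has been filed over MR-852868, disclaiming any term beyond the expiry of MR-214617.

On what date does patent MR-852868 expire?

Natural term of MR-852868:
  Base: filing + 21 years → 1 March 2031.
  Interference Suspension Credit: +391 days → 26 March 2032.
  Clinical Review Extension: +838 days → 12 July 2034.
Expiry of referenced patent MR-214617:
  Base: filing + 21 years → 10 April 2030.
Terminal disclaimer: MR-852868 expires on the earlier of 12 July 2034 and 10 April 2030.

2030-04-10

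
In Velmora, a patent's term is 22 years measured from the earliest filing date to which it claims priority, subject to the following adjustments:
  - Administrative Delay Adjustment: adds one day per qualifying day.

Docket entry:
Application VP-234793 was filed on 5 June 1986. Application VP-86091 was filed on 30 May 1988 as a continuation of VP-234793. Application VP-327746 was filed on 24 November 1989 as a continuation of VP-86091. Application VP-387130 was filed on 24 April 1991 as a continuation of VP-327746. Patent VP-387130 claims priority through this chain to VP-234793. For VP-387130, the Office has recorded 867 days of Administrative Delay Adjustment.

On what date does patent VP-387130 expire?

Earliest priority filing: 5 June 1986.
Base term: 5 June 1986 + 22 years → 5 June 2008.
Administrative Delay Adjustment: +867 days → 20 October 2010.

October 20, 2010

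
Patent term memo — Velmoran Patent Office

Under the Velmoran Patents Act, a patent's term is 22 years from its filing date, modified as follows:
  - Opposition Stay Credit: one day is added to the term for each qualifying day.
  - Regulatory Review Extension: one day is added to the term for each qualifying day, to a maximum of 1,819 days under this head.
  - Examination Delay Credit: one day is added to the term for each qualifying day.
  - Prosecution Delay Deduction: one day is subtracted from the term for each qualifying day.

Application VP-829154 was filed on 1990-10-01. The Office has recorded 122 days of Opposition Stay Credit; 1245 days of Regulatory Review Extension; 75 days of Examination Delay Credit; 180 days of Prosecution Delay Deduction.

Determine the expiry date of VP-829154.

March 16, 2016

Base term: filing date + 22 years → 1 October 2012.
Opposition Stay Credit: +122 days → 31 January 2013.
Regulatory Review Extension: 1245 days (within the 1819-day cap) → +1245 days → 29 June 2016.
Examination Delay Credit: +75 days → 12 September 2016.
Prosecution Delay Deduction: −180 days → 16 March 2016.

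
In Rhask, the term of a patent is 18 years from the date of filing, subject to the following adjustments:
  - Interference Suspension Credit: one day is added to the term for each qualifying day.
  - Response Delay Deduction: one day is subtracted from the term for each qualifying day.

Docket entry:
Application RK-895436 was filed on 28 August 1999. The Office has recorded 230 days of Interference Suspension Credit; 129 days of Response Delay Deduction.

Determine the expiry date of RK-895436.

Base term: filing date + 18 years → 28 August 2017.
Interference Suspension Credit: +230 days → 15 April 2018.
Response Delay Deduction: −129 days → 7 December 2017.

December 7, 2017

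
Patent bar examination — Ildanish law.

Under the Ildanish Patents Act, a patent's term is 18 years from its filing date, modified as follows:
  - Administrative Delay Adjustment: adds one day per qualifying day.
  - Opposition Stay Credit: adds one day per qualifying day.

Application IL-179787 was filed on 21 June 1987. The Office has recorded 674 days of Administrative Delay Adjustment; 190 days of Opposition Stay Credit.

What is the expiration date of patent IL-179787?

2007-11-02

Base term: filing date + 18 years → 21 June 2005.
Administrative Delay Adjustment: +674 days → 26 April 2007.
Opposition Stay Credit: +190 days → 2 November 2007.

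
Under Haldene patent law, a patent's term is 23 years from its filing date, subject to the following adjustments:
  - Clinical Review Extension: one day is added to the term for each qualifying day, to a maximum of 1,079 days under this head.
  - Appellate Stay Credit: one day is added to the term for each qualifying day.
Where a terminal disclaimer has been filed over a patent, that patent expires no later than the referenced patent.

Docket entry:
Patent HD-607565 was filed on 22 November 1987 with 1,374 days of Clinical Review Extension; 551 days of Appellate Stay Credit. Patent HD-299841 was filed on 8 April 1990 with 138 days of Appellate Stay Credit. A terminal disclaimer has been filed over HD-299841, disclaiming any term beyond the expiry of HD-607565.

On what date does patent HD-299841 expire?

Natural term of HD-299841:
  Base: filing + 23 years → 8 April 2013.
  Appellate Stay Credit: +138 days → 24 August 2013.
Expiry of referenced patent HD-607565:
  Base: filing + 23 years → 22 November 2010.
  Clinical Review Extension: 1374 days claimed exceeds the 1079-day cap, so +1079 days → 5 November 2013.
  Appellate Stay Credit: +551 days → 10 May 2015.
Terminal disclaimer: HD-299841 expires on the earlier of 24 August 2013 and 10 May 2015.

August 24, 2013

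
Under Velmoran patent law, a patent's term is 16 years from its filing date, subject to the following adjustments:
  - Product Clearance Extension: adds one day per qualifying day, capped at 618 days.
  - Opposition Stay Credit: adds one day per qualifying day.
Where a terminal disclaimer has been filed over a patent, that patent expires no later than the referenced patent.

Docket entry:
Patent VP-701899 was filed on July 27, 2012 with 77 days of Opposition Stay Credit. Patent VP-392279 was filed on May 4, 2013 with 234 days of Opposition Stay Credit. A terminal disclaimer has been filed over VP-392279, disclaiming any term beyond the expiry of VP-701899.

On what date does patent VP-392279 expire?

2028-10-12

Natural term of VP-392279:
  Base: filing + 16 years → 4 May 2029.
  Opposition Stay Credit: +234 days → 24 December 2029.
Expiry of referenced patent VP-701899:
  Base: filing + 16 years → 27 July 2028.
  Opposition Stay Credit: +77 days → 12 October 2028.
Terminal disclaimer: VP-392279 expires on the earlier of 24 December 2029 and 12 October 2028.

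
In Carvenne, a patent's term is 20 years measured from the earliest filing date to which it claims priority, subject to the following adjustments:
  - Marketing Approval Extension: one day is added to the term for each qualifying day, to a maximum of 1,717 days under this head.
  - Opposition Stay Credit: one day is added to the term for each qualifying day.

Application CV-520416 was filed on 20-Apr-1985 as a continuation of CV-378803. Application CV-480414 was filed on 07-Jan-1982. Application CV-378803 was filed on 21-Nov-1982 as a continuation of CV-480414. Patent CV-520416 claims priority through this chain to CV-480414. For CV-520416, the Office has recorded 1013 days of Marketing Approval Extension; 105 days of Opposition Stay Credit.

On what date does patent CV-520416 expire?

2005-01-29

Earliest priority filing: 7 January 1982.
Base term: 7 January 1982 + 20 years → 7 January 2002.
Marketing Approval Extension: 1013 days (within the 1717-day cap) → +1013 days → 16 October 2004.
Opposition Stay Credit: +105 days → 29 January 2005.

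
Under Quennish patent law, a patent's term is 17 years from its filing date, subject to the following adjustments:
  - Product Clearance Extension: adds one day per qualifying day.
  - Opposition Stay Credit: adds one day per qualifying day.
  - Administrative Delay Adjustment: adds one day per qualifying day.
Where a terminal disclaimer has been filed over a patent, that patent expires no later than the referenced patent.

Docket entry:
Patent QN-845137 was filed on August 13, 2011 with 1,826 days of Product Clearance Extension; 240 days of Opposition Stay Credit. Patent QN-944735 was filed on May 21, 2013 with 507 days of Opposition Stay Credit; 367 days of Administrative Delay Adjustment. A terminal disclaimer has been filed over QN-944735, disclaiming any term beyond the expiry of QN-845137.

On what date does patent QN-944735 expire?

Natural term of QN-944735:
  Base: filing + 17 years → 21 May 2030.
  Opposition Stay Credit: +507 days → 10 October 2031.
  Administrative Delay Adjustment: +367 days → 11 October 2032.
Expiry of referenced patent QN-845137:
  Base: filing + 17 years → 13 August 2028.
  Product Clearance Extension: +1826 days → 13 August 2033.
  Opposition Stay Credit: +240 days → 10 April 2034.
Terminal disclaimer: QN-944735 expires on the earlier of 11 October 2032 and 10 April 2034.

2032-10-11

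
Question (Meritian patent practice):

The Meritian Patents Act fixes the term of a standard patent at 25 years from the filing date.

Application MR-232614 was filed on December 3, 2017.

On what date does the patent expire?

Filing date + 25 years → 3 December 2042.

2042-12-03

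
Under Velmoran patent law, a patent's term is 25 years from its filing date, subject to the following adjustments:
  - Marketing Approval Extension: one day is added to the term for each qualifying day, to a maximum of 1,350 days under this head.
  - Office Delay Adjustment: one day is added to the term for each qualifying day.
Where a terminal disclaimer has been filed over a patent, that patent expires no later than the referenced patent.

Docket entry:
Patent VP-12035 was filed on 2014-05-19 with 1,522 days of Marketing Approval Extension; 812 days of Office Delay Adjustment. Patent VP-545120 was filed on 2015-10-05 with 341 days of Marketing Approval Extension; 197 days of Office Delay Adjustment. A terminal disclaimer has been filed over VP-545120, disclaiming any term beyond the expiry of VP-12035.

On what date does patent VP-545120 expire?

Natural term of VP-545120:
  Base: filing + 25 years → 5 October 2040.
  Marketing Approval Extension: 341 days (within the 1350-day cap) → +341 days → 11 September 2041.
  Office Delay Adjustment: +197 days → 27 March 2042.
Expiry of referenced patent VP-12035:
  Base: filing + 25 years → 19 May 2039.
  Marketing Approval Extension: 1522 days claimed exceeds the 1350-day cap, so +1350 days → 28 January 2043.
  Office Delay Adjustment: +812 days → 19 April 2045.
Terminal disclaimer: VP-545120 expires on the earlier of 27 March 2042 and 19 April 2045.

2042-03-27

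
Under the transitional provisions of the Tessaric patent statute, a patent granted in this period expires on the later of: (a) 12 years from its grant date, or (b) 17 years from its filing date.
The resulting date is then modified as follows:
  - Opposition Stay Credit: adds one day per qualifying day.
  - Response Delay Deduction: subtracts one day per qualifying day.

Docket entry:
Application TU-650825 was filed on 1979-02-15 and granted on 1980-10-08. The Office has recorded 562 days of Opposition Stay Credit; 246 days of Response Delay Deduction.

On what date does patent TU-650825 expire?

1996-12-27

(a) grant + 12 years → 8 October 1992.
(b) filing + 17 years → 15 February 1996.
Later of the two: 15 February 1996.
Opposition Stay Credit: +562 days → 30 August 1997.
Response Delay Deduction: −246 days → 27 December 1996.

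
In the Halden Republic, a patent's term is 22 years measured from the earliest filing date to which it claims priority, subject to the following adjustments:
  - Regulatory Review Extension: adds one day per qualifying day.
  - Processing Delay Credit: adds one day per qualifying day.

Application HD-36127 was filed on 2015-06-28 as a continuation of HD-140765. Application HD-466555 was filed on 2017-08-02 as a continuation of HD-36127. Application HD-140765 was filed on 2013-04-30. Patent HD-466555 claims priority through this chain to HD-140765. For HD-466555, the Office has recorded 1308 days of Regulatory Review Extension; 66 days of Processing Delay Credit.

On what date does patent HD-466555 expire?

Earliest priority filing: 30 April 2013.
Base term: 30 April 2013 + 22 years → 30 April 2035.
Regulatory Review Extension: +1308 days → 28 November 2038.
Processing Delay Credit: +66 days → 2 February 2039.

2039-02-02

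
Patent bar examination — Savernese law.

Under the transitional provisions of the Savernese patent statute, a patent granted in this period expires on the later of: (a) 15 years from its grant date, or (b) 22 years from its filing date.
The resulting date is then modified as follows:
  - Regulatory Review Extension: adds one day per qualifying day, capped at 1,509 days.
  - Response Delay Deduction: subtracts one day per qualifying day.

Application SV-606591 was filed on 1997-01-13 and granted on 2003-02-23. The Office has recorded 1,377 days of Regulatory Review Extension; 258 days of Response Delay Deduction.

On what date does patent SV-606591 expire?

(a) grant + 15 years → 23 February 2018.
(b) filing + 22 years → 13 January 2019.
Later of the two: 13 January 2019.
Regulatory Review Extension: 1377 days (within the 1509-day cap) → +1377 days → 21 October 2022.
Response Delay Deduction: −258 days → 5 February 2022.

February 5, 2022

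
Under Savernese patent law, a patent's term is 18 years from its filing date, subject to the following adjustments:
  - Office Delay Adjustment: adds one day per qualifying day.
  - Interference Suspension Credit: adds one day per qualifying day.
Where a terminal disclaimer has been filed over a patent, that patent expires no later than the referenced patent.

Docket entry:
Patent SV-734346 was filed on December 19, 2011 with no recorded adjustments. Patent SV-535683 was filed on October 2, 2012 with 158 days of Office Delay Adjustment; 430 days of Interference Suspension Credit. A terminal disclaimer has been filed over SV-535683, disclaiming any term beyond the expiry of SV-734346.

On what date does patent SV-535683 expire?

December 19, 2029

Natural term of SV-535683:
  Base: filing + 18 years → 2 October 2030.
  Office Delay Adjustment: +158 days → 9 March 2031.
  Interference Suspension Credit: +430 days → 12 May 2032.
Expiry of referenced patent SV-734346:
  Base: filing + 18 years → 19 December 2029.
Terminal disclaimer: SV-535683 expires on the earlier of 12 May 2032 and 19 December 2029.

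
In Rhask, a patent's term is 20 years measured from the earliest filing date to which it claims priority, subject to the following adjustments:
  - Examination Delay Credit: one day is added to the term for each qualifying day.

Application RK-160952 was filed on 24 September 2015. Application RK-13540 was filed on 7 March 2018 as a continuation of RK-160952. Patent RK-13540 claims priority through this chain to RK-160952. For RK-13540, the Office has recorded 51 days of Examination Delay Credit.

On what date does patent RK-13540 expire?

Earliest priority filing: 24 September 2015.
Base term: 24 September 2015 + 20 years → 24 September 2035.
Examination Delay Credit: +51 days → 14 November 2035.

November 14, 2035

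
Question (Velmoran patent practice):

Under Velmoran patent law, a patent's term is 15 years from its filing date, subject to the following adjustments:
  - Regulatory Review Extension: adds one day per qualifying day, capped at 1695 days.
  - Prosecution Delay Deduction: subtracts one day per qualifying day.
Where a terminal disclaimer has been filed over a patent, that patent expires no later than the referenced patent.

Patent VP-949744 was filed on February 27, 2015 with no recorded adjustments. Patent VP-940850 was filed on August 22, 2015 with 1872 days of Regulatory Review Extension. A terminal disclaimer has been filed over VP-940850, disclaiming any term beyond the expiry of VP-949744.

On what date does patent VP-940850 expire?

Natural term of VP-940850:
  Base: filing + 15 years → 22 August 2030.
  Regulatory Review Extension: 1872 days claimed exceeds the 1695-day cap, so +1695 days → 13 April 2035.
Expiry of referenced patent VP-949744:
  Base: filing + 15 years → 27 February 2030.
Terminal disclaimer: VP-940850 expires on the earlier of 13 April 2035 and 27 February 2030.

February 27, 2030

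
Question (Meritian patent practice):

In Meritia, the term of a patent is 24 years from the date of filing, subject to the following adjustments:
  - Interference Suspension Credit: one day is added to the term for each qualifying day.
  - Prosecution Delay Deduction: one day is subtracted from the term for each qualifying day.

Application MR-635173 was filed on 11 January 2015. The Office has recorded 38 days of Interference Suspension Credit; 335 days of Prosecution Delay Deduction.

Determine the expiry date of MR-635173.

Base term: filing date + 24 years → 11 January 2039.
Interference Suspension Credit: +38 days → 18 February 2039.
Prosecution Delay Deduction: −335 days → 20 March 2038.

2038-03-20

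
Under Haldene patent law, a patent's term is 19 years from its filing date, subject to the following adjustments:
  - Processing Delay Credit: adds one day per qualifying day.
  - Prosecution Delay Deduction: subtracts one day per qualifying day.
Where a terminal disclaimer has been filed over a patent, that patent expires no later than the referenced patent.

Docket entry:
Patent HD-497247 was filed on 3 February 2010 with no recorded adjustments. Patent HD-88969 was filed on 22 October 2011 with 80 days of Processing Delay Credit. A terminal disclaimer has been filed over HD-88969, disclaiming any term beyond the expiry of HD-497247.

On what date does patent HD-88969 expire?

Natural term of HD-88969:
  Base: filing + 19 years → 22 October 2030.
  Processing Delay Credit: +80 days → 10 January 2031.
Expiry of referenced patent HD-497247:
  Base: filing + 19 years → 3 February 2029.
Terminal disclaimer: HD-88969 expires on the earlier of 10 January 2031 and 3 February 2029.

2029-02-03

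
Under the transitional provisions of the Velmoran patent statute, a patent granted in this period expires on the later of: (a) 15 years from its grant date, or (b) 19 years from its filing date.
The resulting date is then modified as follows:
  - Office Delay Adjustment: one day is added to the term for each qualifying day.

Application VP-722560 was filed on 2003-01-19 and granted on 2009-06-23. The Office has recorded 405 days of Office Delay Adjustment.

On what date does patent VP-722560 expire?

2025-08-02

(a) grant + 15 years → 23 June 2024.
(b) filing + 19 years → 19 January 2022.
Later of the two: 23 June 2024.
Office Delay Adjustment: +405 days → 2 August 2025.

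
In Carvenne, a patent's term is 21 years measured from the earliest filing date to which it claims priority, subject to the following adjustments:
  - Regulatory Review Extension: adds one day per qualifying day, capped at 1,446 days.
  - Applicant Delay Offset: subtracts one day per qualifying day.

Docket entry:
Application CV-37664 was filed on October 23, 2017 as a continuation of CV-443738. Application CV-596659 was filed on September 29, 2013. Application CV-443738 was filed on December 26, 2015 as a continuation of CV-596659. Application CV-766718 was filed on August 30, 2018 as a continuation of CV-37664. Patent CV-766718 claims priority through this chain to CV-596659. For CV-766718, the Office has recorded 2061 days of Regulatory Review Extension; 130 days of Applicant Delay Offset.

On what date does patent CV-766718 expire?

Earliest priority filing: 29 September 2013.
Base term: 29 September 2013 + 21 years → 29 September 2034.
Regulatory Review Extension: 2061 days claimed exceeds the 1446-day cap, so +1446 days → 14 September 2038.
Applicant Delay Offset: −130 days → 7 May 2038.

2038-05-07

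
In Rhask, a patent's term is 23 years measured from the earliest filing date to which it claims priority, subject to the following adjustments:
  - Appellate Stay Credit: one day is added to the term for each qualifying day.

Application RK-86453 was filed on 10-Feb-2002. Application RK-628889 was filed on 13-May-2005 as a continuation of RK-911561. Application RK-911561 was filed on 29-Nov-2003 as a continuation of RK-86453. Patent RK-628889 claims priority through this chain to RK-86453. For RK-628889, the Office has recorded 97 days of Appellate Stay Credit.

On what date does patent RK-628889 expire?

Earliest priority filing: 10 February 2002.
Base term: 10 February 2002 + 23 years → 10 February 2025.
Appellate Stay Credit: +97 days → 18 May 2025.

May 18, 2025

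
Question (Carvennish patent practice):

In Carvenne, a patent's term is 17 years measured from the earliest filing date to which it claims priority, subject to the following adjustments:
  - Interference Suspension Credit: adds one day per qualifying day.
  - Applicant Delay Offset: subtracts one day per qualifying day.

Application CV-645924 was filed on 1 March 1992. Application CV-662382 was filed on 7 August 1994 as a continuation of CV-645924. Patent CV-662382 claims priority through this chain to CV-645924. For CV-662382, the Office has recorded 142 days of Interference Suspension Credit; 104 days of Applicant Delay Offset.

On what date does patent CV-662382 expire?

Earliest priority filing: 1 March 1992.
Base term: 1 March 1992 + 17 years → 1 March 2009.
Interference Suspension Credit: +142 days → 21 July 2009.
Applicant Delay Offset: −104 days → 8 April 2009.

April 8, 2009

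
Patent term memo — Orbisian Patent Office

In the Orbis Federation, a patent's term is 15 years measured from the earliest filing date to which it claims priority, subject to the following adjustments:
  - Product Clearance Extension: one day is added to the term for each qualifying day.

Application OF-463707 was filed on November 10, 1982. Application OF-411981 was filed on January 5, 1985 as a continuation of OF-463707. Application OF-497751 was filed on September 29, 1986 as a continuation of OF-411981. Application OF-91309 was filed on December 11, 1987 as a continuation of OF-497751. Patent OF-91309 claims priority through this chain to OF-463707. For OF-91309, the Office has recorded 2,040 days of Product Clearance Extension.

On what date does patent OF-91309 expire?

Earliest priority filing: 10 November 1982.
Base term: 10 November 1982 + 15 years → 10 November 1997.
Product Clearance Extension: +2040 days → 12 June 2003.

2003-06-12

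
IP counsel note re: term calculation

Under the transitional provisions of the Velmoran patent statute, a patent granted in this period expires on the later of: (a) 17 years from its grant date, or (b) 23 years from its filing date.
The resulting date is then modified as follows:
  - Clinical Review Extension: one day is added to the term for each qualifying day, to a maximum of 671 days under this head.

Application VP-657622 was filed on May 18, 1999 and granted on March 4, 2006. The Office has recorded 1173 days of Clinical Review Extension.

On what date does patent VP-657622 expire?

January 3, 2025

(a) grant + 17 years → 4 March 2023.
(b) filing + 23 years → 18 May 2022.
Later of the two: 4 March 2023.
Clinical Review Extension: 1173 days claimed exceeds the 671-day cap, so +671 days → 3 January 2025.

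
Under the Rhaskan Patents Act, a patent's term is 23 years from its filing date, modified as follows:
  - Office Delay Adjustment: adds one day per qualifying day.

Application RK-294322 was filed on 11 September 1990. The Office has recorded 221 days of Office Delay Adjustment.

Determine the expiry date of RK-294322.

Base term: filing date + 23 years → 11 September 2013.
Office Delay Adjustment: +221 days → 20 April 2014.

April 20, 2014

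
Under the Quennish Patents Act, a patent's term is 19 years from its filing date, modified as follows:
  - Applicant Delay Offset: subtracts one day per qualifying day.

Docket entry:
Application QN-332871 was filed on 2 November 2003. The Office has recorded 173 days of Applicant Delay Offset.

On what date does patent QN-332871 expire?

Base term: filing date + 19 years → 2 November 2022.
Applicant Delay Offset: −173 days → 13 May 2022.

May 13, 2022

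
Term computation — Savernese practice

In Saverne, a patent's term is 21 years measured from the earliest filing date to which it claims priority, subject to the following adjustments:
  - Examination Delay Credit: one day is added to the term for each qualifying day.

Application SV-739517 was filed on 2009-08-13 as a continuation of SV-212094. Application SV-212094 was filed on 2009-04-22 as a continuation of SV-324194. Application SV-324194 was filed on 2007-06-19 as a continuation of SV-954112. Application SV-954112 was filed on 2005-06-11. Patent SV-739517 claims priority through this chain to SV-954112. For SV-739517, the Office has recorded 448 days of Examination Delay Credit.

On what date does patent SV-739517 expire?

Earliest priority filing: 11 June 2005.
Base term: 11 June 2005 + 21 years → 11 June 2026.
Examination Delay Credit: +448 days → 2 September 2027.

2027-09-02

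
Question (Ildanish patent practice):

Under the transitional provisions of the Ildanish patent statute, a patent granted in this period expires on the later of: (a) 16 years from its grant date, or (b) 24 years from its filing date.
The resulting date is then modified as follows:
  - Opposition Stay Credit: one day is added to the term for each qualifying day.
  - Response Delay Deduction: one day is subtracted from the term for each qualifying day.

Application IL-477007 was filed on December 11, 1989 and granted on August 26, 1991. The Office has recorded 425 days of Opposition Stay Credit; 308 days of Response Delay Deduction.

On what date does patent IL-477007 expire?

(a) grant + 16 years → 26 August 2007.
(b) filing + 24 years → 11 December 2013.
Later of the two: 11 December 2013.
Opposition Stay Credit: +425 days → 9 February 2015.
Response Delay Deduction: −308 days → 7 April 2014.

April 7, 2014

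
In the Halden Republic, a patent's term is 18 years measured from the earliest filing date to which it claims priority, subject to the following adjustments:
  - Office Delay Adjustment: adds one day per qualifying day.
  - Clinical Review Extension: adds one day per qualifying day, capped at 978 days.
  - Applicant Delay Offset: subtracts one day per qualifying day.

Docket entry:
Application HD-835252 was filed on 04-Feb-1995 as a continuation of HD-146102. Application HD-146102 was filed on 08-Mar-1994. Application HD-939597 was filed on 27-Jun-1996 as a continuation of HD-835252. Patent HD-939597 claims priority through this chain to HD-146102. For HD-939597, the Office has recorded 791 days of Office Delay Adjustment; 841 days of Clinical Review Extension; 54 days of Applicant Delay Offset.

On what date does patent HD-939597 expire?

July 3, 2016

Earliest priority filing: 8 March 1994.
Base term: 8 March 1994 + 18 years → 8 March 2012.
Office Delay Adjustment: +791 days → 8 May 2014.
Clinical Review Extension: 841 days (within the 978-day cap) → +841 days → 26 August 2016.
Applicant Delay Offset: −54 days → 3 July 2016.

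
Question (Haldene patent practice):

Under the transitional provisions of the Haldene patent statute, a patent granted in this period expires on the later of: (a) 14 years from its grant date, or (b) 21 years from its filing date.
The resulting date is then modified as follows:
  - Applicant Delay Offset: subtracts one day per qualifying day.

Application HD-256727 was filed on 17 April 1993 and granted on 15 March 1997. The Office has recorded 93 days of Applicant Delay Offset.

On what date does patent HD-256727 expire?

(a) grant + 14 years → 15 March 2011.
(b) filing + 21 years → 17 April 2014.
Later of the two: 17 April 2014.
Applicant Delay Offset: −93 days → 14 January 2014.

2014-01-14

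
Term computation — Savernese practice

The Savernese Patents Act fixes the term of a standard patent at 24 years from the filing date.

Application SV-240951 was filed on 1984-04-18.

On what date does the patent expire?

Filing date + 24 years → 18 April 2008.

April 18, 2008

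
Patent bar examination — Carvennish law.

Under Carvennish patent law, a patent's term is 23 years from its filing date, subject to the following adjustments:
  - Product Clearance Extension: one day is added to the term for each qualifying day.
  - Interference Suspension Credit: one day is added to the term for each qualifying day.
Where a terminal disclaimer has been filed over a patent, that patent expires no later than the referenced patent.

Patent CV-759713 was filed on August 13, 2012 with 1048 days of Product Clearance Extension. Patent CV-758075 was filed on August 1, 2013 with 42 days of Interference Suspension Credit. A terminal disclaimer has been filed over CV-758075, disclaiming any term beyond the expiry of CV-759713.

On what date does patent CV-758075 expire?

Natural term of CV-758075:
  Base: filing + 23 years → 1 August 2036.
  Interference Suspension Credit: +42 days → 12 September 2036.
Expiry of referenced patent CV-759713:
  Base: filing + 23 years → 13 August 2035.
  Product Clearance Extension: +1048 days → 26 June 2038.
Terminal disclaimer: CV-758075 expires on the earlier of 12 September 2036 and 26 June 2038.

September 12, 2036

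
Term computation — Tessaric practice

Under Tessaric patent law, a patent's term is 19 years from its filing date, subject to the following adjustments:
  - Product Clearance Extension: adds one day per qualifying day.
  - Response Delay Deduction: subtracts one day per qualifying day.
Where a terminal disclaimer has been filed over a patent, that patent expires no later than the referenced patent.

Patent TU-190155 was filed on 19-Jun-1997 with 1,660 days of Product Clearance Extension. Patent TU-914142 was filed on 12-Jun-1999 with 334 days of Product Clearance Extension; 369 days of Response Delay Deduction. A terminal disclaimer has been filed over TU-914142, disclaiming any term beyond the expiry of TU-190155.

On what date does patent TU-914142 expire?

Natural term of TU-914142:
  Base: filing + 19 years → 12 June 2018.
  Product Clearance Extension: +334 days → 12 May 2019.
  Response Delay Deduction: −369 days → 8 May 2018.
Expiry of referenced patent TU-190155:
  Base: filing + 19 years → 19 June 2016.
  Product Clearance Extension: +1660 days → 4 January 2021.
Terminal disclaimer: TU-914142 expires on the earlier of 8 May 2018 and 4 January 2021.

2018-05-08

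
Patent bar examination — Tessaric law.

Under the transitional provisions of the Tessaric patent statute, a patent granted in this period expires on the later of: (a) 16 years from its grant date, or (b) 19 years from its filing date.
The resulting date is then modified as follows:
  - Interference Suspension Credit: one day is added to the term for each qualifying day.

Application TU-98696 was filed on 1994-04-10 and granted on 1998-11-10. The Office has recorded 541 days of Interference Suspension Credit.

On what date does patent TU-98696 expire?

May 4, 2016

(a) grant + 16 years → 10 November 2014.
(b) filing + 19 years → 10 April 2013.
Later of the two: 10 November 2014.
Interference Suspension Credit: +541 days → 4 May 2016.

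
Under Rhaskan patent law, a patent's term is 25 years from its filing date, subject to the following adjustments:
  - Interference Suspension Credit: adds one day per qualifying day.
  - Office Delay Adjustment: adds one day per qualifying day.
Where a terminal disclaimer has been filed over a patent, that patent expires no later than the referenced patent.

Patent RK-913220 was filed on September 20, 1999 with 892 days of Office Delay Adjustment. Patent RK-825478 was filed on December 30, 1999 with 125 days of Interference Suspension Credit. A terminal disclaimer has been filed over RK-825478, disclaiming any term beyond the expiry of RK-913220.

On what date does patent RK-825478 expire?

May 4, 2025

Natural term of RK-825478:
  Base: filing + 25 years → 30 December 2024.
  Interference Suspension Credit: +125 days → 4 May 2025.
Expiry of referenced patent RK-913220:
  Base: filing + 25 years → 20 September 2024.
  Office Delay Adjustment: +892 days → 1 March 2027.
Terminal disclaimer: RK-825478 expires on the earlier of 4 May 2025 and 1 March 2027.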